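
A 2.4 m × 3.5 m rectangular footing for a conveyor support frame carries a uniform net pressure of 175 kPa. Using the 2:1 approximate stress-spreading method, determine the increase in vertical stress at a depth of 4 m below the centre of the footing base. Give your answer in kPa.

By the 2:1 method the load spreads at 1 horizontal : 2 vertical, so at depth z the loaded area has grown by z in each plan dimension:
Δσ = qBL/((B+z)(L+z)) = 175×2.4×3.5/((2.4+4)(3.5+4)) = 30.625 kPa

Δσ_z ≈ 30.6 kPa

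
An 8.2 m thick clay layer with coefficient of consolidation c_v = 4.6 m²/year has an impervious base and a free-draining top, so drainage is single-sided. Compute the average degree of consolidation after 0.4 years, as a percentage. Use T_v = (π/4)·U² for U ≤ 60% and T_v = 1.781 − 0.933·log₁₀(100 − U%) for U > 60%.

U ≈ 18.7 %

Drainage path length: H_d = H = 8.2 m (single drainage).
T_v = c_v·t/H_d² = 4.6×0.4/8.2² = 0.027365.
T_v = 0.027365 corresponds to the U ≤ 60% branch:
U = √(4T_v/π) = 0.1867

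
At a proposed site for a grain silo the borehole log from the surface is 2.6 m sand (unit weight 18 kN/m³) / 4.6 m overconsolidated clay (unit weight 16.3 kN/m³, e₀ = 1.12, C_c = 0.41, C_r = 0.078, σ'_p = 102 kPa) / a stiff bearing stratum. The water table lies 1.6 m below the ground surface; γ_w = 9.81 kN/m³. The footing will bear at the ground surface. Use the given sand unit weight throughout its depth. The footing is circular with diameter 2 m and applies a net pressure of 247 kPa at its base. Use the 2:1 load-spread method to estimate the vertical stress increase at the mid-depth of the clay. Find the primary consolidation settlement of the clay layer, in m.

Mid-depth of clay below the ground surface: z = 2.6 + 4.6/2 = 4.9 m.
Total vertical stress at mid-clay: σ_v = 18×2.6 + 16.3×2.3 = 84.29 kPa.
Pore pressure: u = 9.81×(4.9 − 1.6) = 32.373 kPa.
Initial effective stress: σ'_0 = σ_v − u = 84.29 − 32.373 = 51.917 kPa.
Stress increase at mid-clay by the 2:1 spreading method:
Δσ ≈ qD²/(D+z)² = 247×2²/(2+4.9)² = 20.752 kPa
Final effective stress: σ'_f = 51.917 + 20.752 = 72.669 kPa.
σ'_f = 72.669 ≤ σ'_p = 102 kPa, so the clay remains overconsolidated and only the recompression index applies:
S_c = C_r·H/(1+e₀)·log₁₀(σ'_f/σ'_0) = 0.078×4.6/2.12×log₁₀(72.669/51.917)
    = 0.16924 × 0.14604 = 0.02472 m

S_c ≈ 0.0247 m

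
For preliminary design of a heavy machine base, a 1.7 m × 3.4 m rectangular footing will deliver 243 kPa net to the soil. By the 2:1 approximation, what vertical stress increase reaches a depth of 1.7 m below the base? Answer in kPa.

Δσ_z ≈ 81 kPa

By the 2:1 method the load spreads at 1 horizontal : 2 vertical, so at depth z the loaded area has grown by z in each plan dimension:
Δσ = qBL/((B+z)(L+z)) = 243×1.7×3.4/((1.7+1.7)(3.4+1.7)) = 81 kPa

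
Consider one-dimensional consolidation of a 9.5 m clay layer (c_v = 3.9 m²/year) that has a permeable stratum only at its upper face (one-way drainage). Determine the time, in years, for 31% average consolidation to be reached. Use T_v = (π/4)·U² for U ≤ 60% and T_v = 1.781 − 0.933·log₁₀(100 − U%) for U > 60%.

t ≈ 1.75 years

Drainage path length: H_d = H = 9.5 m (single drainage).
U ≤ 60%: T_v = (π/4)·U² = (π/4)×0.31² = 0.075477.
t = T_v·H_d²/c_v = 0.075477×9.5²/3.9 = 1.747 years.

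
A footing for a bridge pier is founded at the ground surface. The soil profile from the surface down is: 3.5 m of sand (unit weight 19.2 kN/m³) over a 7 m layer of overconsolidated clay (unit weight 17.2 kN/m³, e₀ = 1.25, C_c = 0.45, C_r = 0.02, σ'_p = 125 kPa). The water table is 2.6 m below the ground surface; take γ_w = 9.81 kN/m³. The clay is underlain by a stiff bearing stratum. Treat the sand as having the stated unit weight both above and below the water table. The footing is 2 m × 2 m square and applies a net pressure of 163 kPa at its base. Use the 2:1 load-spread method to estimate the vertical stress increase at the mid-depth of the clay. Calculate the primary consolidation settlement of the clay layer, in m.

S_c ≈ 0.00247 m

Mid-depth of clay below the ground surface: z = 3.5 + 7/2 = 7 m.
Total vertical stress at mid-clay: σ_v = 19.2×3.5 + 17.2×3.5 = 127.4 kPa.
Pore pressure: u = 9.81×(7 − 2.6) = 43.164 kPa.
Initial effective stress: σ'_0 = σ_v − u = 127.4 − 43.164 = 84.236 kPa.
Stress increase at mid-clay by the 2:1 spreading method:
Δσ = qBL/((B+z)(L+z)) = 163×2×2/((2+7)(2+7)) = 8.0494 kPa
Final effective stress: σ'_f = 84.236 + 8.0494 = 92.285 kPa.
σ'_f = 92.285 ≤ σ'_p = 125 kPa, so the clay remains overconsolidated and only the recompression index applies:
S_c = C_r·H/(1+e₀)·log₁₀(σ'_f/σ'_0) = 0.02×7/2.25×log₁₀(92.285/84.236)
    = 0.062222 × 0.039633 = 0.002466 m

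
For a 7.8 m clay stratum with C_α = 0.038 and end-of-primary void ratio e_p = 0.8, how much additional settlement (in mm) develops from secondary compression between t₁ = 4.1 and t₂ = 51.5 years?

Secondary compression: S_s = C_α·H/(1+e_p)·log₁₀(t₂/t₁)
S_s = 0.038×7.8/(1+0.8)×log₁₀(51.5/4.1)
    = 0.1647 × 1.099 = 0.181 m

S_s ≈ 181 mm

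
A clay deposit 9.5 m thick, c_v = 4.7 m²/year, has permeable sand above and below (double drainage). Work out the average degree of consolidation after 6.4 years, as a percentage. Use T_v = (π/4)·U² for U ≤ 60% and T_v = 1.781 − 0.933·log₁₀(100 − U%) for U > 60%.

U ≈ 97 %

Drainage path length: H_d = H/2 = 4.75 m (double drainage).
T_v = c_v·t/H_d² = 4.7×6.4/4.75² = 1.3332.
T_v = 1.3332 corresponds to the U > 60% branch:
U = 1 − 10^((1.781 − T_v)/0.933)/100 = 0.9698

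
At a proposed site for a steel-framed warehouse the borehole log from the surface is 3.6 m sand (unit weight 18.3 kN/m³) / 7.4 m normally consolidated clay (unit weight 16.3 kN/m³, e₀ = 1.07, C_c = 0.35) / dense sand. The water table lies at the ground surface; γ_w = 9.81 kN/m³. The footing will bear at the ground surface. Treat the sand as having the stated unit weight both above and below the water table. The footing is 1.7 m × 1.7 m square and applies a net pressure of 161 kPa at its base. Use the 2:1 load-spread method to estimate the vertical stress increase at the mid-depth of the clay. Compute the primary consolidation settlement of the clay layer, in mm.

S_c ≈ 54.4 mm

Mid-depth of clay below the ground surface: z = 3.6 + 7.4/2 = 7.3 m.
Total vertical stress at mid-clay: σ_v = 18.3×3.6 + 16.3×3.7 = 126.19 kPa.
Pore pressure: u = 9.81×(7.3 − 0) = 71.613 kPa.
Initial effective stress: σ'_0 = σ_v − u = 126.19 − 71.613 = 54.577 kPa.
Stress increase at mid-clay by the 2:1 spreading method:
Δσ = qBL/((B+z)(L+z)) = 161×1.7×1.7/((1.7+7.3)(1.7+7.3)) = 5.7443 kPa
Final effective stress: σ'_f = σ'_0 + Δσ = 54.577 + 5.7443 = 60.321 kPa.
Normally consolidated clay, so the full stress increment lies on the virgin compression line:
S_c = C_c·H/(1+e₀)·log₁₀(σ'_f/σ'_0) = 0.35×7.4/(1+1.07)×log₁₀(60.321/54.577)
    = 1.2512 × 0.043459 = 0.05438 m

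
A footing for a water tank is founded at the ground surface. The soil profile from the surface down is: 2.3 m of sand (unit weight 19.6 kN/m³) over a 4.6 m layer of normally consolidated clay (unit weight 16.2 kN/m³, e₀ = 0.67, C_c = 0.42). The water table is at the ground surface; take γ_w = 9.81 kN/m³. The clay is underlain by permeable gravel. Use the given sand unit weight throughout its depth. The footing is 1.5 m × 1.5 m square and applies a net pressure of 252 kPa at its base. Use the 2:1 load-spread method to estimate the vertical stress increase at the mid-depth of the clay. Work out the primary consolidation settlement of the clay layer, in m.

Mid-depth of clay below the ground surface: z = 2.3 + 4.6/2 = 4.6 m.
Total vertical stress at mid-clay: σ_v = 19.6×2.3 + 16.2×2.3 = 82.34 kPa.
Pore pressure: u = 9.81×(4.6 − 0) = 45.126 kPa.
Initial effective stress: σ'_0 = σ_v − u = 82.34 − 45.126 = 37.214 kPa.
Stress increase at mid-clay by the 2:1 spreading method:
Δσ = qBL/((B+z)(L+z)) = 252×1.5×1.5/((1.5+4.6)(1.5+4.6)) = 15.238 kPa
Final effective stress: σ'_f = σ'_0 + Δσ = 37.214 + 15.238 = 52.452 kPa.
Normally consolidated clay, so the full stress increment lies on the virgin compression line:
S_c = C_c·H/(1+e₀)·log₁₀(σ'_f/σ'_0) = 0.42×4.6/(1+0.67)×log₁₀(52.452/37.214)
    = 1.1569 × 0.14906 = 0.1724 m

S_c ≈ 0.172 m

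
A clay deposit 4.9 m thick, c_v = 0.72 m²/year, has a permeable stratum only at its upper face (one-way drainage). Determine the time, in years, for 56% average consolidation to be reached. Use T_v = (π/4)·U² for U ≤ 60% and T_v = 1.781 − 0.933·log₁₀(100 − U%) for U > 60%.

t ≈ 8.21 years

Drainage path length: H_d = H = 4.9 m (single drainage).
U ≤ 60%: T_v = (π/4)·U² = (π/4)×0.56² = 0.2463.
t = T_v·H_d²/c_v = 0.2463×4.9²/0.72 = 8.213 years.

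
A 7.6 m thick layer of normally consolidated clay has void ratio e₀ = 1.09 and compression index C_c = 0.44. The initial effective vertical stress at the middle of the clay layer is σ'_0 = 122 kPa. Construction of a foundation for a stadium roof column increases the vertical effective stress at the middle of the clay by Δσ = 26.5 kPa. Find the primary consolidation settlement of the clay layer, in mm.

Final effective stress: σ'_f = σ'_0 + Δσ = 122 + 26.5 = 148.5 kPa.
Normally consolidated clay, so the full stress increment lies on the virgin compression line:
S_c = C_c·H/(1+e₀)·log₁₀(σ'_f/σ'_0) = 0.44×7.6/(1+1.09)×log₁₀(148.5/122)
    = 1.6 × 0.085367 = 0.1366 m

S_c ≈ 137 mm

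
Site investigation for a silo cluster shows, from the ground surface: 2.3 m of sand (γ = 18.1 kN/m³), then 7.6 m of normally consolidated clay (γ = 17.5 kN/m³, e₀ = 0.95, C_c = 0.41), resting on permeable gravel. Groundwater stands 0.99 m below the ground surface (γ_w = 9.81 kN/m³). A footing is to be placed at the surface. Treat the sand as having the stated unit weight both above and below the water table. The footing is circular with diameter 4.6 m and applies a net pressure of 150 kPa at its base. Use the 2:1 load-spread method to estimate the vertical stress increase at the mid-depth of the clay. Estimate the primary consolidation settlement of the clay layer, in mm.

S_c ≈ 271 mm

Mid-depth of clay below the ground surface: z = 2.3 + 7.6/2 = 6.1 m.
Total vertical stress at mid-clay: σ_v = 18.1×2.3 + 17.5×3.8 = 108.13 kPa.
Pore pressure: u = 9.81×(6.1 − 0.99) = 50.129 kPa.
Initial effective stress: σ'_0 = σ_v − u = 108.13 − 50.129 = 58.001 kPa.
Stress increase at mid-clay by the 2:1 spreading method:
Δσ ≈ qD²/(D+z)² = 150×4.6²/(4.6+6.1)² = 27.723 kPa
Final effective stress: σ'_f = σ'_0 + Δσ = 58.001 + 27.723 = 85.724 kPa.
Normally consolidated clay, so the full stress increment lies on the virgin compression line:
S_c = C_c·H/(1+e₀)·log₁₀(σ'_f/σ'_0) = 0.41×7.6/(1+0.95)×log₁₀(85.724/58.001)
    = 1.5979 × 0.16967 = 0.2711 m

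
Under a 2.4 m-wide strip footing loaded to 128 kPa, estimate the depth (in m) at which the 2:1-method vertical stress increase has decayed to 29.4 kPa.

2:1 spreading — at depth z the loaded area has grown by z in each plan dimension:
qB/(B+z) = Δσ_z ⇒ z = qB/Δσ_z − B = 128×2.4/29.4 − 2.4 = 8.049 m

z ≈ 8.05 m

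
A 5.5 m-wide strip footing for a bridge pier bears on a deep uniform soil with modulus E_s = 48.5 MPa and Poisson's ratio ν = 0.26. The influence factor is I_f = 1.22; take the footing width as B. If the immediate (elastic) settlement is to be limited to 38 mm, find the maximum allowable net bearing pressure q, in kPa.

E_s = 48.5 MPa = 48500 kPa.
S_e = q·B·(1−ν²)/E_s · I_f  ⇒  q = S_e·E_s / (B·(1−ν²)·I_f).
q = 0.038 × 48500 / (5.5 × 0.9324 × 1.22) = 294.6 kPa

q ≈ 295 kPa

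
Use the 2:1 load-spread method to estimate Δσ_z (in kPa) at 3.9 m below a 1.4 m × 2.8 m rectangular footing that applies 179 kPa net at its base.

By the 2:1 method the load spreads at 1 horizontal : 2 vertical, so at depth z the loaded area has grown by z in each plan dimension:
Δσ = qBL/((B+z)(L+z)) = 179×1.4×2.8/((1.4+3.9)(2.8+3.9)) = 19.76 kPa

Δσ_z ≈ 19.8 kPa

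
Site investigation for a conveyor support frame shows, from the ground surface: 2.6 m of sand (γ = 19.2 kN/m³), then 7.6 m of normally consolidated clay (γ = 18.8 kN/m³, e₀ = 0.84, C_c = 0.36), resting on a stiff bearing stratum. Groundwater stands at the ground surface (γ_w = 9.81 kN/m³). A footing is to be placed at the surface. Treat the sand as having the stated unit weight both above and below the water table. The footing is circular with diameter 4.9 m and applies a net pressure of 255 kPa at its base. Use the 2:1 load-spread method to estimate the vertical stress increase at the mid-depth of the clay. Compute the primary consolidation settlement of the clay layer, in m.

S_c ≈ 0.386 m

Mid-depth of clay below the ground surface: z = 2.6 + 7.6/2 = 6.4 m.
Total vertical stress at mid-clay: σ_v = 19.2×2.6 + 18.8×3.8 = 121.36 kPa.
Pore pressure: u = 9.81×(6.4 − 0) = 62.784 kPa.
Initial effective stress: σ'_0 = σ_v − u = 121.36 − 62.784 = 58.576 kPa.
Stress increase at mid-clay by the 2:1 spreading method:
Δσ ≈ qD²/(D+z)² = 255×4.9²/(4.9+6.4)² = 47.949 kPa
Final effective stress: σ'_f = σ'_0 + Δσ = 58.576 + 47.949 = 106.53 kPa.
Normally consolidated clay, so the full stress increment lies on the virgin compression line:
S_c = C_c·H/(1+e₀)·log₁₀(σ'_f/σ'_0) = 0.36×7.6/(1+0.84)×log₁₀(106.53/58.576)
    = 1.487 × 0.25975 = 0.3862 m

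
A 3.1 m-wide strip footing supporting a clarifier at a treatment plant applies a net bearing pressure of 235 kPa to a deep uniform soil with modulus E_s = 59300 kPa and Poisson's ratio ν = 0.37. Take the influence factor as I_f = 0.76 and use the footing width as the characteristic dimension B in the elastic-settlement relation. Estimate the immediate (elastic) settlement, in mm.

Immediate (elastic) settlement: S_e = q·B·(1−ν²)/E_s · I_f.
S_e = 235 × 3.1 × (1 − 0.37²) / 59300 × 0.76
    = 235 × 3.1 × 0.8631 / 59300 × 0.76
    = 0.008058 m = 8.058 mm

S_e ≈ 8.06 mm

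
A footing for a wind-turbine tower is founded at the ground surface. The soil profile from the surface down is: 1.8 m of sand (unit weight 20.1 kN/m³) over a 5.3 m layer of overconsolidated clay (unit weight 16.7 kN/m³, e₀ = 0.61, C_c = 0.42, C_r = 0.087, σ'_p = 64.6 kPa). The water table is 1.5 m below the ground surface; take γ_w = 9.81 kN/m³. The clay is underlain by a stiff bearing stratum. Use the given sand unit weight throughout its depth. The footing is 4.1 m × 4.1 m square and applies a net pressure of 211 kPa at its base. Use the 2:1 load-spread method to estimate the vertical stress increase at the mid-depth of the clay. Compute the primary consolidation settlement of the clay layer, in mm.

Mid-depth of clay below the ground surface: z = 1.8 + 5.3/2 = 4.45 m.
Total vertical stress at mid-clay: σ_v = 20.1×1.8 + 16.7×2.65 = 80.435 kPa.
Pore pressure: u = 9.81×(4.45 − 1.5) = 28.94 kPa.
Initial effective stress: σ'_0 = σ_v − u = 80.435 − 28.94 = 51.495 kPa.
Stress increase at mid-clay by the 2:1 spreading method:
Δσ = qBL/((B+z)(L+z)) = 211×4.1×4.1/((4.1+4.45)(4.1+4.45)) = 48.52 kPa
Final effective stress: σ'_f = 51.495 + 48.52 = 100.02 kPa.
σ'_f = 100.02 > σ'_p = 64.6 kPa, so the stress path crosses the preconsolidation pressure — recompression up to σ'_p, then virgin compression beyond:
S_c = H/(1+e₀)·[C_r·log₁₀(σ'_p/σ'_0) + C_c·log₁₀(σ'_f/σ'_p)]
    = 5.3/1.61 × [0.087×log₁₀(64.6/51.495) + 0.42×log₁₀(100.02/64.6)]
    = 3.2919 × [0.0085667 + 0.079739] = 0.2907 m

S_c ≈ 291 mm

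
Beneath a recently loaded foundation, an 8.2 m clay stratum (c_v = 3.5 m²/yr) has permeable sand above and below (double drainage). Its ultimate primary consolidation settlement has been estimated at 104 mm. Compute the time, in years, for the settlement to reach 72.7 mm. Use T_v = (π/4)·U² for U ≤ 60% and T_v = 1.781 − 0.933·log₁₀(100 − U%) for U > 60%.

t ≈ 1.93 years

Drainage path length: H_d = H/2 = 4.1 m (double drainage).
U = S(t)/S_ult = 72.7/104 = 0.699.
U > 60%: T_v = 1.781 − 0.933·log₁₀(100 − 69.904) = 0.40155.
t = T_v·H_d²/c_v = 0.40155×4.1²/3.5 = 1.929 years.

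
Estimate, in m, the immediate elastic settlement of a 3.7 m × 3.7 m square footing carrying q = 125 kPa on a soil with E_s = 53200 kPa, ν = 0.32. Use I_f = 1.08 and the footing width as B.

S_e ≈ 0.00843 m

Immediate (elastic) settlement: S_e = q·B·(1−ν²)/E_s · I_f.
S_e = 125 × 3.7 × (1 − 0.32²) / 53200 × 1.08
    = 125 × 3.7 × 0.8976 / 53200 × 1.08
    = 0.008428 m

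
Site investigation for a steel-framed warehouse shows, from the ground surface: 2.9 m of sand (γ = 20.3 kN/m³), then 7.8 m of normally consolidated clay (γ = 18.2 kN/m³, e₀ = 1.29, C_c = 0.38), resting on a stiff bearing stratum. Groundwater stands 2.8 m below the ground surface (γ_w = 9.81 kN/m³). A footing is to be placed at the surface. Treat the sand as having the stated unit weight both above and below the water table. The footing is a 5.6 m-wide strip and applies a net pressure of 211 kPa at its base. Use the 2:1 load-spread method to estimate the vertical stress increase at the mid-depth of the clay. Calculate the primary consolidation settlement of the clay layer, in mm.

S_c ≈ 404 mm

Mid-depth of clay below the ground surface: z = 2.9 + 7.8/2 = 6.8 m.
Total vertical stress at mid-clay: σ_v = 20.3×2.9 + 18.2×3.9 = 129.85 kPa.
Pore pressure: u = 9.81×(6.8 − 2.8) = 39.24 kPa.
Initial effective stress: σ'_0 = σ_v − u = 129.85 − 39.24 = 90.61 kPa.
Stress increase at mid-clay by the 2:1 spreading method:
Δσ = qB/(B+z) = 211×5.6/(5.6+6.8) = 95.29 kPa
Final effective stress: σ'_f = σ'_0 + Δσ = 90.61 + 95.29 = 185.9 kPa.
Normally consolidated clay, so the full stress increment lies on the virgin compression line:
S_c = C_c·H/(1+e₀)·log₁₀(σ'_f/σ'_0) = 0.38×7.8/(1+1.29)×log₁₀(185.9/90.61)
    = 1.2943 × 0.3121 = 0.404 m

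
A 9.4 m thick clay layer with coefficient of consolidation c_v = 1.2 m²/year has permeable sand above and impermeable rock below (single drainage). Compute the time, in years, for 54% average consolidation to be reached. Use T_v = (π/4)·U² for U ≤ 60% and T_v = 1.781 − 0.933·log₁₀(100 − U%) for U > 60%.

Drainage path length: H_d = H = 9.4 m (single drainage).
U ≤ 60%: T_v = (π/4)·U² = (π/4)×0.54² = 0.22902.
t = T_v·H_d²/c_v = 0.22902×9.4²/1.2 = 16.86 years.

t ≈ 16.9 years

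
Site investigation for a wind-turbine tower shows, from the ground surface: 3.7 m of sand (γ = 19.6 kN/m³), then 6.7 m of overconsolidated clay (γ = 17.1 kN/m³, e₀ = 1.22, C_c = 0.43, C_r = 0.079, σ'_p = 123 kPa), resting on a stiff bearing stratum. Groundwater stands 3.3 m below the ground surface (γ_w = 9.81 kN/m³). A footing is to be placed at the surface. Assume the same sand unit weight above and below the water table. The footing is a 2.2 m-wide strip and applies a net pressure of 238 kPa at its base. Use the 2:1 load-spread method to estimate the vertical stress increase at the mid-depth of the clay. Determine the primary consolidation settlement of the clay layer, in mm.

S_c ≈ 139 mm

Mid-depth of clay below the ground surface: z = 3.7 + 6.7/2 = 7.05 m.
Total vertical stress at mid-clay: σ_v = 19.6×3.7 + 17.1×3.35 = 129.81 kPa.
Pore pressure: u = 9.81×(7.05 − 3.3) = 36.788 kPa.
Initial effective stress: σ'_0 = σ_v − u = 129.81 − 36.788 = 93.022 kPa.
Stress increase at mid-clay by the 2:1 spreading method:
Δσ = qB/(B+z) = 238×2.2/(2.2+7.05) = 56.605 kPa
Final effective stress: σ'_f = 93.022 + 56.605 = 149.63 kPa.
σ'_f = 149.63 > σ'_p = 123 kPa, so the stress path crosses the preconsolidation pressure — recompression up to σ'_p, then virgin compression beyond:
S_c = H/(1+e₀)·[C_r·log₁₀(σ'_p/σ'_0) + C_c·log₁₀(σ'_f/σ'_p)]
    = 6.7/2.22 × [0.079×log₁₀(123/93.022) + 0.43×log₁₀(149.63/123)]
    = 3.018 × [0.0095842 + 0.036599] = 0.1394 m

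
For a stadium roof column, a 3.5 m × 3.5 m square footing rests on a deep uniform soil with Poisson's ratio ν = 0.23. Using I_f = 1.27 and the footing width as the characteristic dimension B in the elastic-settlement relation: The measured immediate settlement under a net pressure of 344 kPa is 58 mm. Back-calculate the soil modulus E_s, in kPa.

E_s ≈ 25000 kPa

S_e = q·B·(1−ν²)/E_s · I_f  ⇒  E_s = q·B·(1−ν²)·I_f / S_e.
E_s = 344 × 3.5 × 0.9471 × 1.27 / 0.058 = 24970 kPa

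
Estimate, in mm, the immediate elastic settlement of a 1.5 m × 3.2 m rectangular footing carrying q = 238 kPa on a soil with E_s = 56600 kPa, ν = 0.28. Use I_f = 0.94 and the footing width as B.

Immediate (elastic) settlement: S_e = q·B·(1−ν²)/E_s · I_f.
S_e = 238 × 1.5 × (1 − 0.28²) / 56600 × 0.94
    = 238 × 1.5 × 0.9216 / 56600 × 0.94
    = 0.005464 m = 5.464 mm

S_e ≈ 5.46 mm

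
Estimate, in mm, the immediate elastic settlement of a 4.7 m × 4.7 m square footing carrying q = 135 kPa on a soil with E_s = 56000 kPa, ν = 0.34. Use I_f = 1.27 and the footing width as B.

Immediate (elastic) settlement: S_e = q·B·(1−ν²)/E_s · I_f.
S_e = 135 × 4.7 × (1 − 0.34²) / 56000 × 1.27
    = 135 × 4.7 × 0.8844 / 56000 × 1.27
    = 0.01273 m = 12.73 mm

S_e ≈ 12.7 mm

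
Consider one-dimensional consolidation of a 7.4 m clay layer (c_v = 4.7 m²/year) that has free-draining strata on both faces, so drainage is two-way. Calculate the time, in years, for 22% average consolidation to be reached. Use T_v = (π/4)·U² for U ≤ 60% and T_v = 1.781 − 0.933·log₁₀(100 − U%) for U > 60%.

t ≈ 0.111 years

Drainage path length: H_d = H/2 = 3.7 m (double drainage).
U ≤ 60%: T_v = (π/4)·U² = (π/4)×0.22² = 0.038013.
t = T_v·H_d²/c_v = 0.038013×3.7²/4.7 = 0.1107 years.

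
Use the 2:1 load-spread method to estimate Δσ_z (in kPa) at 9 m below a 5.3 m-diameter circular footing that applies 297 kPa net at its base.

Δσ_z ≈ 40.8 kPa

By the 2:1 method the load spreads at 1 horizontal : 2 vertical, so at depth z the loaded area has grown by z in each plan dimension:
Δσ ≈ qD²/(D+z)² = 297×5.3²/(5.3+9)² = 40.798 kPa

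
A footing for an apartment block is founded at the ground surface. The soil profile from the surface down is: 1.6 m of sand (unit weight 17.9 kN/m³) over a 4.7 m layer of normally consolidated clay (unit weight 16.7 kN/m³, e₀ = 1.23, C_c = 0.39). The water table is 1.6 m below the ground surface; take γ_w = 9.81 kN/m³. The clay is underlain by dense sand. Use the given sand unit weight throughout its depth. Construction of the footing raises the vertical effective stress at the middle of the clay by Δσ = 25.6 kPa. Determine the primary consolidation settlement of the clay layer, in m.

Mid-depth of clay below the ground surface: z = 1.6 + 4.7/2 = 3.95 m.
Total vertical stress at mid-clay: σ_v = 17.9×1.6 + 16.7×2.35 = 67.885 kPa.
Pore pressure: u = 9.81×(3.95 − 1.6) = 23.054 kPa.
Initial effective stress: σ'_0 = σ_v − u = 67.885 − 23.054 = 44.831 kPa.
Final effective stress: σ'_f = σ'_0 + Δσ = 44.831 + 25.6 = 70.431 kPa.
Normally consolidated clay, so the full stress increment lies on the virgin compression line:
S_c = C_c·H/(1+e₀)·log₁₀(σ'_f/σ'_0) = 0.39×4.7/(1+1.23)×log₁₀(70.431/44.831)
    = 0.82197 × 0.19619 = 0.1613 m

S_c ≈ 0.161 m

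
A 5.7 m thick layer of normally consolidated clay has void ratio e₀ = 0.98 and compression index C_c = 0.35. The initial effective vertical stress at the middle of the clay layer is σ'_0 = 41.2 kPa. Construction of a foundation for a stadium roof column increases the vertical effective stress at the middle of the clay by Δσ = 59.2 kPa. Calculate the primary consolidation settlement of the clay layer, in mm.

Final effective stress: σ'_f = σ'_0 + Δσ = 41.2 + 59.2 = 100.4 kPa.
Normally consolidated clay, so the full stress increment lies on the virgin compression line:
S_c = C_c·H/(1+e₀)·log₁₀(σ'_f/σ'_0) = 0.35×5.7/(1+0.98)×log₁₀(100.4/41.2)
    = 1.0076 × 0.38684 = 0.3898 m

S_c ≈ 390 mm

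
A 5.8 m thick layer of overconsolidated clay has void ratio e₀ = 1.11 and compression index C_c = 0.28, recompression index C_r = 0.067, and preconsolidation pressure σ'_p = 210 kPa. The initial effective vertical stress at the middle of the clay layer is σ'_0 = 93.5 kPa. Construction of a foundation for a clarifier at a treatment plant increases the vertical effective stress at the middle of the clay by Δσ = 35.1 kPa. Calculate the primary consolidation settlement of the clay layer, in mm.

Final effective stress: σ'_f = 93.5 + 35.1 = 128.6 kPa.
σ'_f = 128.6 ≤ σ'_p = 210 kPa, so the clay remains overconsolidated and only the recompression index applies:
S_c = C_r·H/(1+e₀)·log₁₀(σ'_f/σ'_0) = 0.067×5.8/2.11×log₁₀(128.6/93.5)
    = 0.18417 × 0.13843 = 0.02549 m

S_c ≈ 25.5 mm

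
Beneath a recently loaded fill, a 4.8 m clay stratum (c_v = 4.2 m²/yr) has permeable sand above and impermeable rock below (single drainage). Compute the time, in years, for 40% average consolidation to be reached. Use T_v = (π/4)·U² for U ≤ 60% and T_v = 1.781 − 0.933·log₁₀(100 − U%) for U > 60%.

t ≈ 0.689 years

Drainage path length: H_d = H = 4.8 m (single drainage).
U ≤ 60%: T_v = (π/4)·U² = (π/4)×0.4² = 0.12566.
t = T_v·H_d²/c_v = 0.12566×4.8²/4.2 = 0.6893 years.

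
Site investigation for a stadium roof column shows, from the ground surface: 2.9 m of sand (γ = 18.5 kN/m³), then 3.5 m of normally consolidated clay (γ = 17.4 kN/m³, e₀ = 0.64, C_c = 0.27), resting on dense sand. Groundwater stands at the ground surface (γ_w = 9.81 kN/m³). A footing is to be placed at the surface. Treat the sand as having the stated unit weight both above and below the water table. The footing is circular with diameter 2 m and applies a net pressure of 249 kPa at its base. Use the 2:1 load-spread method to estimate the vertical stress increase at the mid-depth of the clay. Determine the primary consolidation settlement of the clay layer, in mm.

S_c ≈ 115 mm

Mid-depth of clay below the ground surface: z = 2.9 + 3.5/2 = 4.65 m.
Total vertical stress at mid-clay: σ_v = 18.5×2.9 + 17.4×1.75 = 84.1 kPa.
Pore pressure: u = 9.81×(4.65 − 0) = 45.617 kPa.
Initial effective stress: σ'_0 = σ_v − u = 84.1 − 45.617 = 38.483 kPa.
Stress increase at mid-clay by the 2:1 spreading method:
Δσ ≈ qD²/(D+z)² = 249×2²/(2+4.65)² = 22.522 kPa
Final effective stress: σ'_f = σ'_0 + Δσ = 38.483 + 22.522 = 61.005 kPa.
Normally consolidated clay, so the full stress increment lies on the virgin compression line:
S_c = C_c·H/(1+e₀)·log₁₀(σ'_f/σ'_0) = 0.27×3.5/(1+0.64)×log₁₀(61.005/38.483)
    = 0.57622 × 0.2001 = 0.1153 m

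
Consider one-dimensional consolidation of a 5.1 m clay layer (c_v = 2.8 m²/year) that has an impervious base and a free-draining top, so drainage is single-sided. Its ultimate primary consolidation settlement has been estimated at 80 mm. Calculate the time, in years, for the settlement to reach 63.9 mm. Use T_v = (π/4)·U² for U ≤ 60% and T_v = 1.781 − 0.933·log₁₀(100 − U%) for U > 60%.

t ≈ 5.24 years

Drainage path length: H_d = H = 5.1 m (single drainage).
U = S(t)/S_ult = 63.9/80 = 0.7987.
U > 60%: T_v = 1.781 − 0.933·log₁₀(100 − 79.875) = 0.56461.
t = T_v·H_d²/c_v = 0.56461×5.1²/2.8 = 5.245 years.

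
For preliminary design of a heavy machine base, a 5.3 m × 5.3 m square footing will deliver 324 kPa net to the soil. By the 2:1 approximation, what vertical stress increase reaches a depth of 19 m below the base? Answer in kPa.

By the 2:1 method the load spreads at 1 horizontal : 2 vertical, so at depth z the loaded area has grown by z in each plan dimension:
Δσ = qBL/((B+z)(L+z)) = 324×5.3×5.3/((5.3+19)(5.3+19)) = 15.413 kPa

Δσ_z ≈ 15.4 kPa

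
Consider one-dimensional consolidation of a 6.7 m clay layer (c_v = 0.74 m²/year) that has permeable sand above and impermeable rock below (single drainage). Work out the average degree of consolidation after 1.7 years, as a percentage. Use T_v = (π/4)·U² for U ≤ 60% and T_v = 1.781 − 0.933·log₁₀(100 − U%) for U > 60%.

U ≈ 18.9 %

Drainage path length: H_d = H = 6.7 m (single drainage).
T_v = c_v·t/H_d² = 0.74×1.7/6.7² = 0.028024.
T_v = 0.028024 corresponds to the U ≤ 60% branch:
U = √(4T_v/π) = 0.1889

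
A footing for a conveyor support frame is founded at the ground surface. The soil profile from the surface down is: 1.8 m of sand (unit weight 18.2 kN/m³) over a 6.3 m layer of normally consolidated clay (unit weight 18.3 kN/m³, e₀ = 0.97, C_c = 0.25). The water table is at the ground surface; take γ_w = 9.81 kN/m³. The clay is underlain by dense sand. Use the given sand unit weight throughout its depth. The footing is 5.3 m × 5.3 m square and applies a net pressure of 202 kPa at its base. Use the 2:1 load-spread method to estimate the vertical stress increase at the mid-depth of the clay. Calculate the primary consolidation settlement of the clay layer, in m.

Mid-depth of clay below the ground surface: z = 1.8 + 6.3/2 = 4.95 m.
Total vertical stress at mid-clay: σ_v = 18.2×1.8 + 18.3×3.15 = 90.405 kPa.
Pore pressure: u = 9.81×(4.95 − 0) = 48.56 kPa.
Initial effective stress: σ'_0 = σ_v − u = 90.405 − 48.56 = 41.845 kPa.
Stress increase at mid-clay by the 2:1 spreading method:
Δσ = qBL/((B+z)(L+z)) = 202×5.3×5.3/((5.3+4.95)(5.3+4.95)) = 54.008 kPa
Final effective stress: σ'_f = σ'_0 + Δσ = 41.845 + 54.008 = 95.853 kPa.
Normally consolidated clay, so the full stress increment lies on the virgin compression line:
S_c = C_c·H/(1+e₀)·log₁₀(σ'_f/σ'_0) = 0.25×6.3/(1+0.97)×log₁₀(95.853/41.845)
    = 0.79949 × 0.35996 = 0.2878 m

S_c ≈ 0.288 m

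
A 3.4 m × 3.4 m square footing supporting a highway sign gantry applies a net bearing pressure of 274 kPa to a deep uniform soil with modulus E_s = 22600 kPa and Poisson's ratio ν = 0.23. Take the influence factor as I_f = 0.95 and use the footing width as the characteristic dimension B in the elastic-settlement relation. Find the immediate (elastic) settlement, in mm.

S_e ≈ 37.1 mm

Immediate (elastic) settlement: S_e = q·B·(1−ν²)/E_s · I_f.
S_e = 274 × 3.4 × (1 − 0.23²) / 22600 × 0.95
    = 274 × 3.4 × 0.9471 / 22600 × 0.95
    = 0.03709 m = 37.09 mm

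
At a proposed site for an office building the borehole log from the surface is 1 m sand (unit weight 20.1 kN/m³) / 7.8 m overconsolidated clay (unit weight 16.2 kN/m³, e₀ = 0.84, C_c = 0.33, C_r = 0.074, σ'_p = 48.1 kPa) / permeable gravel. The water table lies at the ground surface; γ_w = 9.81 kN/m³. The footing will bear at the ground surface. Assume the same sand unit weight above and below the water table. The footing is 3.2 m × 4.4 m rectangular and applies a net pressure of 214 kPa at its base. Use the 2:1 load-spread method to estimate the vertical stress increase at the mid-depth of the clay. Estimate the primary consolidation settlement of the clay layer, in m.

Mid-depth of clay below the ground surface: z = 1 + 7.8/2 = 4.9 m.
Total vertical stress at mid-clay: σ_v = 20.1×1 + 16.2×3.9 = 83.28 kPa.
Pore pressure: u = 9.81×(4.9 − 0) = 48.069 kPa.
Initial effective stress: σ'_0 = σ_v − u = 83.28 − 48.069 = 35.211 kPa.
Stress increase at mid-clay by the 2:1 spreading method:
Δσ = qBL/((B+z)(L+z)) = 214×3.2×4.4/((3.2+4.9)(4.4+4.9)) = 39.999 kPa
Final effective stress: σ'_f = 35.211 + 39.999 = 75.21 kPa.
σ'_f = 75.21 > σ'_p = 48.1 kPa, so the stress path crosses the preconsolidation pressure — recompression up to σ'_p, then virgin compression beyond:
S_c = H/(1+e₀)·[C_r·log₁₀(σ'_p/σ'_0) + C_c·log₁₀(σ'_f/σ'_p)]
    = 7.8/1.84 × [0.074×log₁₀(48.1/35.211) + 0.33×log₁₀(75.21/48.1)]
    = 4.2391 × [0.010025 + 0.064063] = 0.3141 m

S_c ≈ 0.314 m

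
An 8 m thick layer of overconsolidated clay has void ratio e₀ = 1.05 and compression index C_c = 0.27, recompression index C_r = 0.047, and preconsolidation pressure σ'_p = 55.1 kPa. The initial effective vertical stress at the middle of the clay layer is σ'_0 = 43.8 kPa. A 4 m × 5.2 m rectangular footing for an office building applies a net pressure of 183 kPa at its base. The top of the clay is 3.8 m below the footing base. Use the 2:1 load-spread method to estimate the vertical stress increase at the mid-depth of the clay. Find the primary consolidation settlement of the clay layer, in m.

Mid-depth of clay below the footing base: z = 3.8 + 8/2 = 7.8 m.
Stress increase at mid-clay by the 2:1 spreading method:
Δσ = qBL/((B+z)(L+z)) = 183×4×5.2/((4+7.8)(5.2+7.8)) = 24.814 kPa
Final effective stress: σ'_f = 43.8 + 24.814 = 68.614 kPa.
σ'_f = 68.614 > σ'_p = 55.1 kPa, so the stress path crosses the preconsolidation pressure — recompression up to σ'_p, then virgin compression beyond:
S_c = H/(1+e₀)·[C_r·log₁₀(σ'_p/σ'_0) + C_c·log₁₀(σ'_f/σ'_p)]
    = 8/2.05 × [0.047×log₁₀(55.1/43.8) + 0.27×log₁₀(68.614/55.1)]
    = 3.9024 × [0.0046848 + 0.025721] = 0.1187 m

S_c ≈ 0.119 m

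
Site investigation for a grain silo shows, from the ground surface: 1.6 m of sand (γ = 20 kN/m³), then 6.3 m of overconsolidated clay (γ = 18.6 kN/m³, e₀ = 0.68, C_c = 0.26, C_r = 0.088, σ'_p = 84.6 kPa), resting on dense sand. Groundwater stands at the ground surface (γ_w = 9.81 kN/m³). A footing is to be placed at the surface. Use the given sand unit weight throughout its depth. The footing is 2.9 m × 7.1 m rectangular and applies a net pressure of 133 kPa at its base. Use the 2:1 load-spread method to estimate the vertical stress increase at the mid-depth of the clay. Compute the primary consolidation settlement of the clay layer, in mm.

S_c ≈ 74.9 mm

Mid-depth of clay below the ground surface: z = 1.6 + 6.3/2 = 4.75 m.
Total vertical stress at mid-clay: σ_v = 20×1.6 + 18.6×3.15 = 90.59 kPa.
Pore pressure: u = 9.81×(4.75 − 0) = 46.598 kPa.
Initial effective stress: σ'_0 = σ_v − u = 90.59 − 46.598 = 43.992 kPa.
Stress increase at mid-clay by the 2:1 spreading method:
Δσ = qBL/((B+z)(L+z)) = 133×2.9×7.1/((2.9+4.75)(7.1+4.75)) = 30.208 kPa
Final effective stress: σ'_f = 43.992 + 30.208 = 74.2 kPa.
σ'_f = 74.2 ≤ σ'_p = 84.6 kPa, so the clay remains overconsolidated and only the recompression index applies:
S_c = C_r·H/(1+e₀)·log₁₀(σ'_f/σ'_0) = 0.088×6.3/1.68×log₁₀(74.2/43.992)
    = 0.33 × 0.22703 = 0.07492 m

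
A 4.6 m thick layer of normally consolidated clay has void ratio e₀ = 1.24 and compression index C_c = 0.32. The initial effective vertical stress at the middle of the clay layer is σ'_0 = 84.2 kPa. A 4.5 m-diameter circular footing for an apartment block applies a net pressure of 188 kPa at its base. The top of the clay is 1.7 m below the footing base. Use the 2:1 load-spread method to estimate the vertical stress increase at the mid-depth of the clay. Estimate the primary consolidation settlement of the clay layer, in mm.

Mid-depth of clay below the footing base: z = 1.7 + 4.6/2 = 4 m.
Stress increase at mid-clay by the 2:1 spreading method:
Δσ ≈ qD²/(D+z)² = 188×4.5²/(4.5+4)² = 52.692 kPa
Final effective stress: σ'_f = σ'_0 + Δσ = 84.2 + 52.692 = 136.89 kPa.
Normally consolidated clay, so the full stress increment lies on the virgin compression line:
S_c = C_c·H/(1+e₀)·log₁₀(σ'_f/σ'_0) = 0.32×4.6/(1+1.24)×log₁₀(136.89/84.2)
    = 0.65714 × 0.21106 = 0.1387 m

S_c ≈ 139 mm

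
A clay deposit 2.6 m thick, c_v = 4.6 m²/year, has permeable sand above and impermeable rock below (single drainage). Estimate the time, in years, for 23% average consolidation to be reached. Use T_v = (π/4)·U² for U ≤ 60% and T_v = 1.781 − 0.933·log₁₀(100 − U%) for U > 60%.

Drainage path length: H_d = H = 2.6 m (single drainage).
U ≤ 60%: T_v = (π/4)·U² = (π/4)×0.23² = 0.041548.
t = T_v·H_d²/c_v = 0.041548×2.6²/4.6 = 0.06106 years.

t ≈ 0.0611 years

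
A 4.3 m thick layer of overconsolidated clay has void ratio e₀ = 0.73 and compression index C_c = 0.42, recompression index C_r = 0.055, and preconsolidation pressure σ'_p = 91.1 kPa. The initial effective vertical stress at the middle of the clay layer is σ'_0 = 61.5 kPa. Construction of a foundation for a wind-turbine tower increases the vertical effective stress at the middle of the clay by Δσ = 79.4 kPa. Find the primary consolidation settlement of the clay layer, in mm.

Final effective stress: σ'_f = 61.5 + 79.4 = 140.9 kPa.
σ'_f = 140.9 > σ'_p = 91.1 kPa, so the stress path crosses the preconsolidation pressure — recompression up to σ'_p, then virgin compression beyond:
S_c = H/(1+e₀)·[C_r·log₁₀(σ'_p/σ'_0) + C_c·log₁₀(σ'_f/σ'_p)]
    = 4.3/1.73 × [0.055×log₁₀(91.1/61.5) + 0.42×log₁₀(140.9/91.1)]
    = 2.4855 × [0.0093854 + 0.079545] = 0.221 m

S_c ≈ 221 mm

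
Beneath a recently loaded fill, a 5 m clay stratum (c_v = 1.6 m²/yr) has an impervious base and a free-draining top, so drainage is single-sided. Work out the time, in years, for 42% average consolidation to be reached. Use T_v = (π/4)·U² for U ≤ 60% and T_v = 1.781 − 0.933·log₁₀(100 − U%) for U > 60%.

t ≈ 2.16 years

Drainage path length: H_d = H = 5 m (single drainage).
U ≤ 60%: T_v = (π/4)·U² = (π/4)×0.42² = 0.13854.
t = T_v·H_d²/c_v = 0.13854×5²/1.6 = 2.165 years.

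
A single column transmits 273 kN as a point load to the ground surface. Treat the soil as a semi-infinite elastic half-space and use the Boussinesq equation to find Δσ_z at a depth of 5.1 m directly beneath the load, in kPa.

Boussinesq vertical stress below a point load on an elastic half-space:
Δσ_z = 3P/(2πz²) · [1 + (r/z)²]^(−5/2)
r/z = 0/5.1 = 0; [1+(r/z)²]^(−5/2) = 1.
Δσ_z = 3×273/(2π×5.1²) × 1 = 5.0115 × 1 = 5.011 kPa

Δσ_z ≈ 5.01 kPa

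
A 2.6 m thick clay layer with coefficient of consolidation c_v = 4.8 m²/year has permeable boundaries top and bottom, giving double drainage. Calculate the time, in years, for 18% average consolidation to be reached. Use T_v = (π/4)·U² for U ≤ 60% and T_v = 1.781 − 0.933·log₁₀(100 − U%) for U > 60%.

Drainage path length: H_d = H/2 = 1.3 m (double drainage).
U ≤ 60%: T_v = (π/4)·U² = (π/4)×0.18² = 0.025447.
t = T_v·H_d²/c_v = 0.025447×1.3²/4.8 = 0.008959 years.

t ≈ 0.00896 years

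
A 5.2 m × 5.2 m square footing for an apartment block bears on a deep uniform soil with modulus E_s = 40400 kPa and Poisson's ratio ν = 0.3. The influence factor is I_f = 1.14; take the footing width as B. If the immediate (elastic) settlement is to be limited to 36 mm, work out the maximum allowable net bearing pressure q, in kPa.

q ≈ 270 kPa

S_e = q·B·(1−ν²)/E_s · I_f  ⇒  q = S_e·E_s / (B·(1−ν²)·I_f).
q = 0.036 × 40400 / (5.2 × 0.91 × 1.14) = 269.6 kPa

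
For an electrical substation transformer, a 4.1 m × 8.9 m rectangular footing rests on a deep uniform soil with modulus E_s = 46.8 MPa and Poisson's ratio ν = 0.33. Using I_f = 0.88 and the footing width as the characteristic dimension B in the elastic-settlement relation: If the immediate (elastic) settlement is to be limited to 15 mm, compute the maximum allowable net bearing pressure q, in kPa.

E_s = 46.8 MPa = 46800 kPa.
S_e = q·B·(1−ν²)/E_s · I_f  ⇒  q = S_e·E_s / (B·(1−ν²)·I_f).
q = 0.015 × 46800 / (4.1 × 0.8911 × 0.88) = 218.3 kPa

q ≈ 218 kPa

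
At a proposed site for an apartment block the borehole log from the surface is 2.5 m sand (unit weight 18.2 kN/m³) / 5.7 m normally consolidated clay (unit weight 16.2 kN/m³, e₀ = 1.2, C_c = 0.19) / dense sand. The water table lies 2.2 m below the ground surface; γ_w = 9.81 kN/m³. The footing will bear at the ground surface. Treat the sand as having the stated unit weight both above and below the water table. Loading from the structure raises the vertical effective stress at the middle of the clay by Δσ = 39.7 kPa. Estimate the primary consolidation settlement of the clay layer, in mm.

S_c ≈ 107 mm

Mid-depth of clay below the ground surface: z = 2.5 + 5.7/2 = 5.35 m.
Total vertical stress at mid-clay: σ_v = 18.2×2.5 + 16.2×2.85 = 91.67 kPa.
Pore pressure: u = 9.81×(5.35 − 2.2) = 30.902 kPa.
Initial effective stress: σ'_0 = σ_v − u = 91.67 − 30.902 = 60.768 kPa.
Final effective stress: σ'_f = σ'_0 + Δσ = 60.768 + 39.7 = 100.47 kPa.
Normally consolidated clay, so the full stress increment lies on the virgin compression line:
S_c = C_c·H/(1+e₀)·log₁₀(σ'_f/σ'_0) = 0.19×5.7/(1+1.2)×log₁₀(100.47/60.768)
    = 0.49227 × 0.21836 = 0.1075 m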